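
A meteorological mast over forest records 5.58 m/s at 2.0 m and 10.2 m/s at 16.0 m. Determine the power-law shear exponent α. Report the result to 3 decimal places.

α ≈ 0.290

Power law: V₂/V₁ = (z₂/z₁)^α ⇒ α = ln(V₂/V₁) / ln(z₂/z₁)
α = ln(10.2/5.58) / ln(16.0/2.0) = ln(1.8280) / ln(8.0000)
  = 0.60320 / 2.07944 = 0.29008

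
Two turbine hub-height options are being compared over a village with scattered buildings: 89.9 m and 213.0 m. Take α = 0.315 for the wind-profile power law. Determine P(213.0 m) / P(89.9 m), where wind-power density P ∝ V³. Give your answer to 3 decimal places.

2.260

Speed ratio: V_B/V_A = (z_B/z_A)^α = (213.0/89.9)^0.315 = (2.3693)^0.315 = 1.31222
Power-density ratio: P_B/P_A = (V_B/V_A)³ = (1.31222)³ = 2.25952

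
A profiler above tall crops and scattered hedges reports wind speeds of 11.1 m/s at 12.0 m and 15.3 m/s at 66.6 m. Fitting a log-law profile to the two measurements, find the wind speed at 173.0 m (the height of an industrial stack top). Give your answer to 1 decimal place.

17.6 m/s

Log law: V ∝ ln(z/z₀). From the pair, with r = V₁/V₂ = 0.72549,
ln z₀ = (ln z₁ − r·ln z₂)/(1 − r) = (2.4849 − 0.72549×4.1987)/0.27451 = -2.0444 → z₀ = 0.1295 m
V₃ = V₁ · ln(z₃/z₀)/ln(z₁/z₀) = 11.1 × 7.1977/4.5293 = 17.6394 m/s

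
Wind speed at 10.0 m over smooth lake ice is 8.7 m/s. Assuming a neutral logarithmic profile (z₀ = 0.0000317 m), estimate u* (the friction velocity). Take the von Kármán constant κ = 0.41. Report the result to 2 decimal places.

u* ≈ 0.28 m/s

Log law: V(z) = (u*/κ) · ln(z/z₀) ⇒ u* = κ · V / ln(z/z₀)
u* = 0.41 × 8.7 / ln(10.0/0.0000317) = 0.41 × 8.7 / 12.6618
   = 3.5670 / 12.6618 = 0.2817 m/s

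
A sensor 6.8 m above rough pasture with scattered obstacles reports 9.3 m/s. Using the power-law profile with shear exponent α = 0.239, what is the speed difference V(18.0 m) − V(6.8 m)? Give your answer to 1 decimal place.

Power law: V₂ = V₁ · (z₂/z₁)^α = 9.3 × (2.6471)^0.239 = 11.7361 m/s
ΔV = 11.7361 − 9.3 = 2.4361 m/s

2.4 m/s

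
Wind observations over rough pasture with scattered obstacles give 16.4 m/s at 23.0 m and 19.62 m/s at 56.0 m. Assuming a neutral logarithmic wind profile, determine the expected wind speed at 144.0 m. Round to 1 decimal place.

23.0 m/s

Log law: V ∝ ln(z/z₀). From the pair, with r = V₁/V₂ = 0.83588,
ln z₀ = (ln z₁ − r·ln z₂)/(1 − r) = (3.1355 − 0.83588×4.0254)/0.16412 = -1.3967 → z₀ = 0.2474 m
V₃ = V₁ · ln(z₃/z₀)/ln(z₁/z₀) = 16.4 × 6.3665/4.5322 = 23.0376 m/s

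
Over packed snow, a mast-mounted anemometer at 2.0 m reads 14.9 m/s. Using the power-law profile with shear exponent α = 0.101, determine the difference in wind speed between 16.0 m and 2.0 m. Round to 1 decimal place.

Power law: V₂ = V₁ · (z₂/z₁)^α = 14.9 × (8.0000)^0.101 = 18.3822 m/s
ΔV = 18.3822 − 14.9 = 3.4822 m/s

3.5 m/s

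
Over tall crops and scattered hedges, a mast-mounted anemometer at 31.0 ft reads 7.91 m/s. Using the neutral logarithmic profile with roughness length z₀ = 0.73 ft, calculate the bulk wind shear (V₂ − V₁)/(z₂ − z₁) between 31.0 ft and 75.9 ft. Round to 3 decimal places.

0.042 m/s/ft

Log law: V₂ = V₁ · ln(z₂/z₀)/ln(z₁/z₀) = 7.91 × 4.6441/3.7487 = 9.7994 m/s
ΔV/Δz = (9.7994 − 7.91)/(75.9 − 31.0) = 1.8894/44.9000 = 0.04208 m/s/ft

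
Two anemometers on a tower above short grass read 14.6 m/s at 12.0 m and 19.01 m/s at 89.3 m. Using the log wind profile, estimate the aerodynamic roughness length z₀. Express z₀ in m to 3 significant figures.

z₀ ≈ 0.0156 m

Log law: V(z) ∝ ln(z/z₀). With r = V₁/V₂ = 14.6/19.01 = 0.76802,
r · ln(z₂/z₀) = ln(z₁/z₀) ⇒ ln z₀ = (ln z₁ − r·ln z₂)/(1 − r)
ln z₀ = (2.48491 − 0.76802×4.49200) / 0.23198 = -4.1599
z₀ = exp(-4.1599) = 0.01561 m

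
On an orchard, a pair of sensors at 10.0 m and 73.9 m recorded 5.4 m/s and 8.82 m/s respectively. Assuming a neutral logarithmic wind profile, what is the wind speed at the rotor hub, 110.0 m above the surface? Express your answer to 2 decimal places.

9.50 m/s

Log law: V ∝ ln(z/z₀). From the pair, with r = V₁/V₂ = 0.61224,
ln z₀ = (ln z₁ − r·ln z₂)/(1 − r) = (2.3026 − 0.61224×4.3027)/0.38776 = -0.8555 → z₀ = 0.4251 m
V₃ = V₁ · ln(z₃/z₀)/ln(z₁/z₀) = 5.4 × 5.5560/3.1581 = 9.5001 m/s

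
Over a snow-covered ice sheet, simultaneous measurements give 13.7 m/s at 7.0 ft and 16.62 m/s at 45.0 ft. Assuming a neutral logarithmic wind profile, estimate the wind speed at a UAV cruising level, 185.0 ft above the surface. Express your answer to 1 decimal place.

Log law: V ∝ ln(z/z₀). From the pair, with r = V₁/V₂ = 0.82431,
ln z₀ = (ln z₁ − r·ln z₂)/(1 − r) = (1.9459 − 0.82431×3.8067)/0.17569 = -6.7843 → z₀ = 0.001131 ft
V₃ = V₁ · ln(z₃/z₀)/ln(z₁/z₀) = 13.7 × 12.0047/8.7302 = 18.8384 m/s

18.8 m/s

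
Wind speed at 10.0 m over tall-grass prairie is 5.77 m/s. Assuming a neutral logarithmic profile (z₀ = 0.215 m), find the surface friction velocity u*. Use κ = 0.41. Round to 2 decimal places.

Log law: V(z) = (u*/κ) · ln(z/z₀) ⇒ u* = κ · V / ln(z/z₀)
u* = 0.41 × 5.77 / ln(10.0/0.215) = 0.41 × 5.77 / 3.8397
   = 2.3657 / 3.8397 = 0.6161 m/s

u* ≈ 0.62 m/s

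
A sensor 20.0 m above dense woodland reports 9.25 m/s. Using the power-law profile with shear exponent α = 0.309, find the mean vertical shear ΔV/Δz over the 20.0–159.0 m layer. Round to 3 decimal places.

0.060 m/s/m

Power law: V₂ = V₁ · (z₂/z₁)^α = 9.25 × (7.9500)^0.309 = 17.5532 m/s
ΔV/Δz = (17.5532 − 9.25)/(159.0 − 20.0) = 8.3032/139.0000 = 0.05973 m/s/m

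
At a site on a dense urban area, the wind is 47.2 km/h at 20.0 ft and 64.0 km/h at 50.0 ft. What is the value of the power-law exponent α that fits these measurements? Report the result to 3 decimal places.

α ≈ 0.332

Power law: V₂/V₁ = (z₂/z₁)^α ⇒ α = ln(V₂/V₁) / ln(z₂/z₁)
α = ln(64.0/47.2) / ln(50.0/20.0) = ln(1.3559) / ln(2.5000)
  = 0.30449 / 0.91629 = 0.33231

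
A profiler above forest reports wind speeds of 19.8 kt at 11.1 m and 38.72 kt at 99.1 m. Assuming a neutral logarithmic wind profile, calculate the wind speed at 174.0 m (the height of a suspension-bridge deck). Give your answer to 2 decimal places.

Log law: V ∝ ln(z/z₀). From the pair, with r = V₁/V₂ = 0.51136,
ln z₀ = (ln z₁ − r·ln z₂)/(1 − r) = (2.4069 − 0.51136×4.5961)/0.48864 = 0.1159 → z₀ = 1.123 m
V₃ = V₁ · ln(z₃/z₀)/ln(z₁/z₀) = 19.8 × 5.0431/2.2910 = 43.5851 kt

43.59 kt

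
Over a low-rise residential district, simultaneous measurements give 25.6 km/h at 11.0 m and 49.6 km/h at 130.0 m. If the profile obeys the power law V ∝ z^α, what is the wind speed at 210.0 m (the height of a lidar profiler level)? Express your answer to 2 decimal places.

56.40 km/h

First find α: α = ln(V₂/V₁)/ln(z₂/z₁) = ln(49.6/25.6)/ln(130.0/11.0) = 0.66140/2.46964 = 0.2678
Extrapolate from 130.0 m to 210.0 m: V₃ = 49.6 × (210.0/130.0)^0.2678 = 49.6 × 1.1370 = 56.3976 km/h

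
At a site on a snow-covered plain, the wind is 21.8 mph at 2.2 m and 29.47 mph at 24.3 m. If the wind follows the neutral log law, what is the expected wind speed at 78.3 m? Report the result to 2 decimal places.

Log law: V ∝ ln(z/z₀). From the pair, with r = V₁/V₂ = 0.73974,
ln z₀ = (ln z₁ − r·ln z₂)/(1 − r) = (0.7885 − 0.73974×3.1905)/0.26026 = -6.0387 → z₀ = 0.002385 m
V₃ = V₁ · ln(z₃/z₀)/ln(z₁/z₀) = 21.8 × 10.3992/6.8271 = 33.2062 mph

33.21 mph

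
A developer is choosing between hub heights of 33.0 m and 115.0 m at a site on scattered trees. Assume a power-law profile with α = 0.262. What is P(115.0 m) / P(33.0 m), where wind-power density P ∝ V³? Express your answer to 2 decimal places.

Speed ratio: V_B/V_A = (z_B/z_A)^α = (115.0/33.0)^0.262 = (3.4848)^0.262 = 1.38692
Power-density ratio: P_B/P_A = (V_B/V_A)³ = (1.38692)³ = 2.66782

2.67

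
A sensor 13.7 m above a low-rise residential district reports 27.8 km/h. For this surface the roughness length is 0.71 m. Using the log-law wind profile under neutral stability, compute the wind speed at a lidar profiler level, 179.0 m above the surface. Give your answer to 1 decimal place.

Log law: V(z) ∝ ln(z/z₀), so V₂/V₁ = ln(z₂/z₀) / ln(z₁/z₀).
ln(179.0/0.71) = 5.5299, ln(13.7/0.71) = 2.9599
V₂ = 27.8 × 5.5299/2.9599 = 27.8 × 1.8683 = 51.9380 km/h

51.9 km/h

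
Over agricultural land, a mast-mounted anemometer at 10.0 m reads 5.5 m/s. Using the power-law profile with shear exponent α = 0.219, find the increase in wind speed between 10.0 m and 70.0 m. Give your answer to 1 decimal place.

Power law: V₂ = V₁ · (z₂/z₁)^α = 5.5 × (7.0000)^0.219 = 8.4225 m/s
ΔV = 8.4225 − 5.5 = 2.9225 m/s

2.9 m/s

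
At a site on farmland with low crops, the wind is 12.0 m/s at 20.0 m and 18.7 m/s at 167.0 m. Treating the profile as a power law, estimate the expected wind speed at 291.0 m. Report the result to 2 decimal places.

First find α: α = ln(V₂/V₁)/ln(z₂/z₁) = ln(18.7/12.0)/ln(167.0/20.0) = 0.44362/2.12226 = 0.2090
Extrapolate from 167.0 m to 291.0 m: V₃ = 18.7 × (291.0/167.0)^0.2090 = 18.7 × 1.1231 = 21.0017 m/s

21.00 m/s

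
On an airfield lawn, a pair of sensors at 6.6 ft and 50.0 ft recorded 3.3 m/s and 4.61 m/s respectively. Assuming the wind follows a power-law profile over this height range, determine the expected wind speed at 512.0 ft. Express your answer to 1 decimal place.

First find α: α = ln(V₂/V₁)/ln(z₂/z₁) = ln(4.61/3.3)/ln(50.0/6.6) = 0.33431/2.02495 = 0.1651
Extrapolate from 50.0 ft to 512.0 ft: V₃ = 4.61 × (512.0/50.0)^0.1651 = 4.61 × 1.4682 = 6.7685 m/s

6.8 m/s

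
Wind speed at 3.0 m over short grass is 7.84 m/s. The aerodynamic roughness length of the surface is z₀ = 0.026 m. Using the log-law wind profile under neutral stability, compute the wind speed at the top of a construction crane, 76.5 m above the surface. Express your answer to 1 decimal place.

13.2 m/s

Log law: V(z) ∝ ln(z/z₀), so V₂/V₁ = ln(z₂/z₀) / ln(z₁/z₀).
ln(76.5/0.026) = 7.9869, ln(3.0/0.026) = 4.7483
V₂ = 7.84 × 7.9869/4.7483 = 7.84 × 1.6821 = 13.1875 m/s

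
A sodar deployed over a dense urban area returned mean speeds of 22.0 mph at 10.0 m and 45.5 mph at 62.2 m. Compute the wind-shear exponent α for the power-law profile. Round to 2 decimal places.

α ≈ 0.40

Power law: V₂/V₁ = (z₂/z₁)^α ⇒ α = ln(V₂/V₁) / ln(z₂/z₁)
α = ln(45.5/22.0) / ln(62.2/10.0) = ln(2.0682) / ln(6.2200)
  = 0.72667 / 1.82777 = 0.39757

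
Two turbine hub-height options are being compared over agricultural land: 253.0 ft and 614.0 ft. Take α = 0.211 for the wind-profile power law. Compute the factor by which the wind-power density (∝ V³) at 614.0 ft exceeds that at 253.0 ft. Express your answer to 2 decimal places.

Speed ratio: V_B/V_A = (z_B/z_A)^α = (614.0/253.0)^0.211 = (2.4269)^0.211 = 1.20572
Power-density ratio: P_B/P_A = (V_B/V_A)³ = (1.20572)³ = 1.75281

1.75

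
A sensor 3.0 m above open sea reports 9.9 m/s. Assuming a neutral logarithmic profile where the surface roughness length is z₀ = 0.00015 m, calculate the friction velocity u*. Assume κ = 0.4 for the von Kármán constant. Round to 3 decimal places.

u* ≈ 0.400 m/s

Log law: V(z) = (u*/κ) · ln(z/z₀) ⇒ u* = κ · V / ln(z/z₀)
u* = 0.4 × 9.9 / ln(3.0/0.00015) = 0.4 × 9.9 / 9.9035
   = 3.9600 / 9.9035 = 0.3999 m/s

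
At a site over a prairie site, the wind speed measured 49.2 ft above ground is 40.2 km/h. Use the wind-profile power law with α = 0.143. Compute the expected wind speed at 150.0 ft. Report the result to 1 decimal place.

47.1 km/h

Power-law profile: V₂ = V₁ · (z₂/z₁)^α
V₂ = 40.2 × (150.0/49.2)^0.143 = 40.2 × (3.0488)^0.143
    = 40.2 × 1.1728 = 47.1472 km/h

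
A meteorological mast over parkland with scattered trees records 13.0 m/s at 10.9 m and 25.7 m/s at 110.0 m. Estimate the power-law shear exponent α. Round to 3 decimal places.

Power law: V₂/V₁ = (z₂/z₁)^α ⇒ α = ln(V₂/V₁) / ln(z₂/z₁)
α = ln(25.7/13.0) / ln(110.0/10.9) = ln(1.9769) / ln(10.0917)
  = 0.68154 / 2.31172 = 0.29482

α ≈ 0.295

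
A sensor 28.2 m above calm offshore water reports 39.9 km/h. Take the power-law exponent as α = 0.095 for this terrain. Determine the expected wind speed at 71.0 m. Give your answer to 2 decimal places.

43.56 km/h

Power-law profile: V₂ = V₁ · (z₂/z₁)^α
V₂ = 39.9 × (71.0/28.2)^0.095 = 39.9 × (2.5177)^0.095
    = 39.9 × 1.0917 = 43.5581 km/h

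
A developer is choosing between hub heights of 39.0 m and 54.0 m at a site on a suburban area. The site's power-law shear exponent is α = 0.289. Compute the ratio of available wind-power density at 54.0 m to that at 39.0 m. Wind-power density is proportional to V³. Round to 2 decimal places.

1.33

Speed ratio: V_B/V_A = (z_B/z_A)^α = (54.0/39.0)^0.289 = (1.3846)^0.289 = 1.09861
Power-density ratio: P_B/P_A = (V_B/V_A)³ = (1.09861)³ = 1.32597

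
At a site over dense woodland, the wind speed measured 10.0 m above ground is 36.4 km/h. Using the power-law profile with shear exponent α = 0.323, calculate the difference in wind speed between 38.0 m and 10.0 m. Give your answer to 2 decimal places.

19.62 km/h

Power law: V₂ = V₁ · (z₂/z₁)^α = 36.4 × (3.8000)^0.323 = 56.0237 km/h
ΔV = 56.0237 − 36.4 = 19.6237 km/h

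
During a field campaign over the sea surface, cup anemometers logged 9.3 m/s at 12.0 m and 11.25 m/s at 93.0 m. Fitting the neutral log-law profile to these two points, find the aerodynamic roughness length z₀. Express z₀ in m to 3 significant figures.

Log law: V(z) ∝ ln(z/z₀). With r = V₁/V₂ = 9.3/11.25 = 0.82667,
r · ln(z₂/z₀) = ln(z₁/z₀) ⇒ ln z₀ = (ln z₁ − r·ln z₂)/(1 − r)
ln z₀ = (2.48491 − 0.82667×4.53260) / 0.17333 = -7.2810
z₀ = exp(-7.2810) = 0.0006885 m

z₀ ≈ 0.000688 m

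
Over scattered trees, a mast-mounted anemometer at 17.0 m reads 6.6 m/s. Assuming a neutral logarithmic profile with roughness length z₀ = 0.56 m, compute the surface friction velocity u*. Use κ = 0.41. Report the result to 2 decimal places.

Log law: V(z) = (u*/κ) · ln(z/z₀) ⇒ u* = κ · V / ln(z/z₀)
u* = 0.41 × 6.6 / ln(17.0/0.56) = 0.41 × 6.6 / 3.4130
   = 2.7060 / 3.4130 = 0.7928 m/s

u* ≈ 0.79 m/s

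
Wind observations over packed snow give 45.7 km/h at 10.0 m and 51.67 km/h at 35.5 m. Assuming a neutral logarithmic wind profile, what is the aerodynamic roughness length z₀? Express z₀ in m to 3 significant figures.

Log law: V(z) ∝ ln(z/z₀). With r = V₁/V₂ = 45.7/51.67 = 0.88446,
r · ln(z₂/z₀) = ln(z₁/z₀) ⇒ ln z₀ = (ln z₁ − r·ln z₂)/(1 − r)
ln z₀ = (2.30259 − 0.88446×3.56953) / 0.11554 = -7.3958
z₀ = exp(-7.3958) = 0.0006138 m

z₀ ≈ 0.000614 m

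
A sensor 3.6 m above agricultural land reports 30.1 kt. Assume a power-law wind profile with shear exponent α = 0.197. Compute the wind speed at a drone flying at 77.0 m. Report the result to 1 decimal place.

Power-law profile: V₂ = V₁ · (z₂/z₁)^α
V₂ = 30.1 × (77.0/3.6)^0.197 = 30.1 × (21.3889)^0.197
    = 30.1 × 1.8283 = 55.0318 kt

55.0 kt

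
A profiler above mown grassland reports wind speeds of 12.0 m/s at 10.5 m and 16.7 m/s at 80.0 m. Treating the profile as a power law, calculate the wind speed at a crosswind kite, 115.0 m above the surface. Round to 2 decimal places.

First find α: α = ln(V₂/V₁)/ln(z₂/z₁) = ln(16.7/12.0)/ln(80.0/10.5) = 0.33050/2.03065 = 0.1628
Extrapolate from 80.0 m to 115.0 m: V₃ = 16.7 × (115.0/80.0)^0.1628 = 16.7 × 1.0608 = 17.7161 m/s

17.72 m/s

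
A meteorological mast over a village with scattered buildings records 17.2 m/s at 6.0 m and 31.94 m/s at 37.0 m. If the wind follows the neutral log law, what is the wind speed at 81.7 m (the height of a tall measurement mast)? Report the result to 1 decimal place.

Log law: V ∝ ln(z/z₀). From the pair, with r = V₁/V₂ = 0.53851,
ln z₀ = (ln z₁ − r·ln z₂)/(1 − r) = (1.7918 − 0.53851×3.6109)/0.46149 = -0.3310 → z₀ = 0.7182 m
V₃ = V₁ · ln(z₃/z₀)/ln(z₁/z₀) = 17.2 × 4.7341/2.1228 = 38.3584 m/s

38.4 m/s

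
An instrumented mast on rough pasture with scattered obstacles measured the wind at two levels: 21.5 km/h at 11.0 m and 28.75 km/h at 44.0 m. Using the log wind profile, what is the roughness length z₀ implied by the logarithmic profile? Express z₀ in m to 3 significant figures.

Log law: V(z) ∝ ln(z/z₀). With r = V₁/V₂ = 21.5/28.75 = 0.74783,
r · ln(z₂/z₀) = ln(z₁/z₀) ⇒ ln z₀ = (ln z₁ − r·ln z₂)/(1 − r)
ln z₀ = (2.39790 − 0.74783×3.78419) / 0.25217 = -1.7132
z₀ = exp(-1.7132) = 0.1803 m

z₀ ≈ 0.180 m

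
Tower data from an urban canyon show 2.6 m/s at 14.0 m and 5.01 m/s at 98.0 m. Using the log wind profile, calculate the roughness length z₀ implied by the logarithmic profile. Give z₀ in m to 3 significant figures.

Log law: V(z) ∝ ln(z/z₀). With r = V₁/V₂ = 2.6/5.01 = 0.51896,
r · ln(z₂/z₀) = ln(z₁/z₀) ⇒ ln z₀ = (ln z₁ − r·ln z₂)/(1 − r)
ln z₀ = (2.63906 − 0.51896×4.58497) / 0.48104 = 0.5397
z₀ = exp(0.5397) = 1.716 m

z₀ ≈ 1.72 m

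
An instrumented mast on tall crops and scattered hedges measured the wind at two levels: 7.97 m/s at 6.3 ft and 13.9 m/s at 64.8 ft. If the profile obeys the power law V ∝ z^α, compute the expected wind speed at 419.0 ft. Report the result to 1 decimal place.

First find α: α = ln(V₂/V₁)/ln(z₂/z₁) = ln(13.9/7.97)/ln(64.8/6.3) = 0.55620/2.33076 = 0.2386
Extrapolate from 64.8 ft to 419.0 ft: V₃ = 13.9 × (419.0/64.8)^0.2386 = 13.9 × 1.5612 = 21.7002 m/s

21.7 m/s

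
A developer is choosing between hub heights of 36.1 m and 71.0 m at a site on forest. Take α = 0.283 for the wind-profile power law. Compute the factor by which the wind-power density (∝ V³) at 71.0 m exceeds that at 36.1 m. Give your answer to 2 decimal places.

Speed ratio: V_B/V_A = (z_B/z_A)^α = (71.0/36.1)^0.283 = (1.9668)^0.283 = 1.21096
Power-density ratio: P_B/P_A = (V_B/V_A)³ = (1.21096)³ = 1.77580

1.78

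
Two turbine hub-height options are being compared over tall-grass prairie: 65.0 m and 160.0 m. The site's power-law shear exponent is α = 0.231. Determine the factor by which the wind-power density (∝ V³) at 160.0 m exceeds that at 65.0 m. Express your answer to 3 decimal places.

1.867

Speed ratio: V_B/V_A = (z_B/z_A)^α = (160.0/65.0)^0.231 = (2.4615)^0.231 = 1.23131
Power-density ratio: P_B/P_A = (V_B/V_A)³ = (1.23131)³ = 1.86684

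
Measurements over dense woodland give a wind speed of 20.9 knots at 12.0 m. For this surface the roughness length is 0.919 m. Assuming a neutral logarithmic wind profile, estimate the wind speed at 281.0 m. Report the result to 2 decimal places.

Log law: V(z) ∝ ln(z/z₀), so V₂/V₁ = ln(z₂/z₀) / ln(z₁/z₀).
ln(281.0/0.919) = 5.7228, ln(12.0/0.919) = 2.5694
V₂ = 20.9 × 5.7228/2.5694 = 20.9 × 2.2273 = 46.5510 knots

46.55 knots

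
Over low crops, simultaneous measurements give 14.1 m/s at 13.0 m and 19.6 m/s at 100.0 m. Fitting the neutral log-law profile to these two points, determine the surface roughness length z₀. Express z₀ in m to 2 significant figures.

z₀ ≈ 0.070 m

Log law: V(z) ∝ ln(z/z₀). With r = V₁/V₂ = 14.1/19.6 = 0.71939,
r · ln(z₂/z₀) = ln(z₁/z₀) ⇒ ln z₀ = (ln z₁ − r·ln z₂)/(1 − r)
ln z₀ = (2.56495 − 0.71939×4.60517) / 0.28061 = -2.6654
z₀ = exp(-2.6654) = 0.06957 m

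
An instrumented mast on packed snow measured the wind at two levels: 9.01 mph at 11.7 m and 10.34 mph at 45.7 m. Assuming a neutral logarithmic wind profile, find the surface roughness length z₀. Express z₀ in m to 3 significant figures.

z₀ ≈ 0.00115 m

Log law: V(z) ∝ ln(z/z₀). With r = V₁/V₂ = 9.01/10.34 = 0.87137,
r · ln(z₂/z₀) = ln(z₁/z₀) ⇒ ln z₀ = (ln z₁ − r·ln z₂)/(1 − r)
ln z₀ = (2.45959 − 0.87137×3.82210) / 0.12863 = -6.7706
z₀ = exp(-6.7706) = 0.001147 m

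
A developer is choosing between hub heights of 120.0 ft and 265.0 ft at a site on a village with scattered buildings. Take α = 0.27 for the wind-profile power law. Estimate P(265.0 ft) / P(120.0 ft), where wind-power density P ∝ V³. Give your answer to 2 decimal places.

Speed ratio: V_B/V_A = (z_B/z_A)^α = (265.0/120.0)^0.27 = (2.2083)^0.27 = 1.23850
Power-density ratio: P_B/P_A = (V_B/V_A)³ = (1.23850)³ = 1.89973

1.90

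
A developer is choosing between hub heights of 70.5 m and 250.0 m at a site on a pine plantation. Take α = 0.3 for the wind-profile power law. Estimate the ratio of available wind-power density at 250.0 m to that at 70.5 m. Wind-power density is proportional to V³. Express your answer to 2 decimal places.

3.12

Speed ratio: V_B/V_A = (z_B/z_A)^α = (250.0/70.5)^0.3 = (3.5461)^0.3 = 1.46193
Power-density ratio: P_B/P_A = (V_B/V_A)³ = (1.46193)³ = 3.12447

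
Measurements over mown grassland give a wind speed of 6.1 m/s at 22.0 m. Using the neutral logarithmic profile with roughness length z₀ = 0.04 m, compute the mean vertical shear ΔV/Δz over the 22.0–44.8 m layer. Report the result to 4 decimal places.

0.0302 m/s/m

Log law: V₂ = V₁ · ln(z₂/z₀)/ln(z₁/z₀) = 6.1 × 7.0211/6.3099 = 6.7875 m/s
ΔV/Δz = (6.7875 − 6.1)/(44.8 − 22.0) = 0.6875/22.8000 = 0.03015 m/s/m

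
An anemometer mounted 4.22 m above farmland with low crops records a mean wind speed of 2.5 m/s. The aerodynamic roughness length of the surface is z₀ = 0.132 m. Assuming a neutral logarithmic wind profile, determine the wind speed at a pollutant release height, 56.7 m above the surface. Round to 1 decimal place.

Log law: V(z) ∝ ln(z/z₀), so V₂/V₁ = ln(z₂/z₀) / ln(z₁/z₀).
ln(56.7/0.132) = 6.0627, ln(4.22/0.132) = 3.4648
V₂ = 2.5 × 6.0627/3.4648 = 2.5 × 1.7498 = 4.3745 m/s

4.4 m/s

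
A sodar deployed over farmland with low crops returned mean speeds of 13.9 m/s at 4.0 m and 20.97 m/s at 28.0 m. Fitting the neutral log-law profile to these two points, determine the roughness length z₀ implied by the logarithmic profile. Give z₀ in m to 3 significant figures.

z₀ ≈ 0.0872 m

Log law: V(z) ∝ ln(z/z₀). With r = V₁/V₂ = 13.9/20.97 = 0.66285,
r · ln(z₂/z₀) = ln(z₁/z₀) ⇒ ln z₀ = (ln z₁ − r·ln z₂)/(1 − r)
ln z₀ = (1.38629 − 0.66285×3.33220) / 0.33715 = -2.4395
z₀ = exp(-2.4395) = 0.08721 m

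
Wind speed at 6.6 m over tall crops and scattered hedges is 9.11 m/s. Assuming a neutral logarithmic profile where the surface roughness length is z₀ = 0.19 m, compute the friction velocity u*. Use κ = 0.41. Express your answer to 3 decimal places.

Log law: V(z) = (u*/κ) · ln(z/z₀) ⇒ u* = κ · V / ln(z/z₀)
u* = 0.41 × 9.11 / ln(6.6/0.19) = 0.41 × 9.11 / 3.5478
   = 3.7351 / 3.5478 = 1.0528 m/s

u* ≈ 1.053 m/s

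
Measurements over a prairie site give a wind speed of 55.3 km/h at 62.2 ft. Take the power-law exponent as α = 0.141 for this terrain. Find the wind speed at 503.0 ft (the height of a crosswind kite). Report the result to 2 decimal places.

Power-law profile: V₂ = V₁ · (z₂/z₁)^α
V₂ = 55.3 × (503.0/62.2)^0.141 = 55.3 × (8.0868)^0.141
    = 55.3 × 1.3428 = 74.2543 km/h

74.25 km/h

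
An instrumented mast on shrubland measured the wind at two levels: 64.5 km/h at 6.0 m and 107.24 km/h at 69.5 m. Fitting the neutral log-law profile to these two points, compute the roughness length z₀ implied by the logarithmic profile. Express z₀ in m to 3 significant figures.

Log law: V(z) ∝ ln(z/z₀). With r = V₁/V₂ = 64.5/107.24 = 0.60145,
r · ln(z₂/z₀) = ln(z₁/z₀) ⇒ ln z₀ = (ln z₁ − r·ln z₂)/(1 − r)
ln z₀ = (1.79176 − 0.60145×4.24133) / 0.39855 = -1.9049
z₀ = exp(-1.9049) = 0.1488 m

z₀ ≈ 0.149 m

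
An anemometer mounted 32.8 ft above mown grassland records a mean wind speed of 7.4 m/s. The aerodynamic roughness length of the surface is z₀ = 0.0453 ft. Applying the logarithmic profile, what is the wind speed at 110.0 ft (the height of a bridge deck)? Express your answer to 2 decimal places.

8.76 m/s

Log law: V(z) ∝ ln(z/z₀), so V₂/V₁ = ln(z₂/z₀) / ln(z₁/z₀).
ln(110.0/0.0453) = 7.7949, ln(32.8/0.0453) = 6.5849
V₂ = 7.4 × 7.7949/6.5849 = 7.4 × 1.1838 = 8.7598 m/s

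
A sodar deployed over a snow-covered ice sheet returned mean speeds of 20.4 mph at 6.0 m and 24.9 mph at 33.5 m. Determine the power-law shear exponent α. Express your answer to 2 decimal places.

Power law: V₂/V₁ = (z₂/z₁)^α ⇒ α = ln(V₂/V₁) / ln(z₂/z₁)
α = ln(24.9/20.4) / ln(33.5/6.0) = ln(1.2206) / ln(5.5833)
  = 0.19933 / 1.71979 = 0.11591

α ≈ 0.12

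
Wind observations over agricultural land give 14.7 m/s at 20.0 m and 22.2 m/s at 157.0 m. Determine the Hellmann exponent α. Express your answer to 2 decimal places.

α ≈ 0.20

Power law: V₂/V₁ = (z₂/z₁)^α ⇒ α = ln(V₂/V₁) / ln(z₂/z₁)
α = ln(22.2/14.7) / ln(157.0/20.0) = ln(1.5102) / ln(7.8500)
  = 0.41224 / 2.06051 = 0.20007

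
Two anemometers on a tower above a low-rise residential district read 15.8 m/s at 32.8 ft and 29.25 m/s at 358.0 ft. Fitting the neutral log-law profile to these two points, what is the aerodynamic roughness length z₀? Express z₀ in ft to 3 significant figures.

z₀ ≈ 1.98 ft

Log law: V(z) ∝ ln(z/z₀). With r = V₁/V₂ = 15.8/29.25 = 0.54017,
r · ln(z₂/z₀) = ln(z₁/z₀) ⇒ ln z₀ = (ln z₁ − r·ln z₂)/(1 − r)
ln z₀ = (3.49043 − 0.54017×5.88053) / 0.45983 = 0.6827
z₀ = exp(0.6827) = 1.979 ft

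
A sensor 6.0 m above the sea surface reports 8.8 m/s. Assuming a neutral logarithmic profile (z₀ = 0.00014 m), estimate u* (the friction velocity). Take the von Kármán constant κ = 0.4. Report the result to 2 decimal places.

u* ≈ 0.33 m/s

Log law: V(z) = (u*/κ) · ln(z/z₀) ⇒ u* = κ · V / ln(z/z₀)
u* = 0.4 × 8.8 / ln(6.0/0.00014) = 0.4 × 8.8 / 10.6656
   = 3.5200 / 10.6656 = 0.3300 m/s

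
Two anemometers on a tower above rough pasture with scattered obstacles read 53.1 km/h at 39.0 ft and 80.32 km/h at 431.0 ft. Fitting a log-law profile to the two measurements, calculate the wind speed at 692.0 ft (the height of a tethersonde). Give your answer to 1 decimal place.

Log law: V ∝ ln(z/z₀). From the pair, with r = V₁/V₂ = 0.66111,
ln z₀ = (ln z₁ − r·ln z₂)/(1 − r) = (3.6636 − 0.66111×6.0661)/0.33889 = -1.0233 → z₀ = 0.3594 ft
V₃ = V₁ · ln(z₃/z₀)/ln(z₁/z₀) = 53.1 × 7.5628/4.6868 = 85.6843 km/h

85.7 km/h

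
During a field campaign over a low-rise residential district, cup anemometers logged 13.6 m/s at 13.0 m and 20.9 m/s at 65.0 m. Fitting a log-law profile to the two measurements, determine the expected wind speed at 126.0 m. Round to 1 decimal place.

Log law: V ∝ ln(z/z₀). From the pair, with r = V₁/V₂ = 0.65072,
ln z₀ = (ln z₁ − r·ln z₂)/(1 − r) = (2.5649 − 0.65072×4.1744)/0.34928 = -0.4335 → z₀ = 0.6483 m
V₃ = V₁ · ln(z₃/z₀)/ln(z₁/z₀) = 13.6 × 5.2697/2.9984 = 23.9022 m/s

23.9 m/s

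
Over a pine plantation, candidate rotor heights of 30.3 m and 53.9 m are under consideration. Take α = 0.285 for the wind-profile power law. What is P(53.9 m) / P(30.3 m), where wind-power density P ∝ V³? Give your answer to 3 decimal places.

1.636

Speed ratio: V_B/V_A = (z_B/z_A)^α = (53.9/30.3)^0.285 = (1.7789)^0.285 = 1.17840
Power-density ratio: P_B/P_A = (V_B/V_A)³ = (1.17840)³ = 1.63635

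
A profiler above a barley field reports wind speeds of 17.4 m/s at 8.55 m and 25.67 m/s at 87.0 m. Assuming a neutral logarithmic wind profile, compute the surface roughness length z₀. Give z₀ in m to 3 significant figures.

z₀ ≈ 0.0649 m

Log law: V(z) ∝ ln(z/z₀). With r = V₁/V₂ = 17.4/25.67 = 0.67783,
r · ln(z₂/z₀) = ln(z₁/z₀) ⇒ ln z₀ = (ln z₁ − r·ln z₂)/(1 − r)
ln z₀ = (2.14593 − 0.67783×4.46591) / 0.32217 = -2.7353
z₀ = exp(-2.7353) = 0.06488 m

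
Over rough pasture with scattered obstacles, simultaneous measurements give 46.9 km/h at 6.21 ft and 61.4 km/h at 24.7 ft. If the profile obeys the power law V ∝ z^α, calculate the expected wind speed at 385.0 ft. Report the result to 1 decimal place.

104.9 km/h

First find α: α = ln(V₂/V₁)/ln(z₂/z₁) = ln(61.4/46.9)/ln(24.7/6.21) = 0.26939/1.38064 = 0.1951
Extrapolate from 24.7 ft to 385.0 ft: V₃ = 61.4 × (385.0/24.7)^0.1951 = 61.4 × 1.7090 = 104.9304 km/h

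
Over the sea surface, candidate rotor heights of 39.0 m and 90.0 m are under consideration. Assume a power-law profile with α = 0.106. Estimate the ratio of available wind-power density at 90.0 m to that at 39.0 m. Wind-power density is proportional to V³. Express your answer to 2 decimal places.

1.30

Speed ratio: V_B/V_A = (z_B/z_A)^α = (90.0/39.0)^0.106 = (2.3077)^0.106 = 1.09269
Power-density ratio: P_B/P_A = (V_B/V_A)³ = (1.09269)³ = 1.30464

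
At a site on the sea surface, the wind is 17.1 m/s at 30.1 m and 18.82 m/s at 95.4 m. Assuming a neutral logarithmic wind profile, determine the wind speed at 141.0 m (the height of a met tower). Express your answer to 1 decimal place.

Log law: V ∝ ln(z/z₀). From the pair, with r = V₁/V₂ = 0.90861,
ln z₀ = (ln z₁ − r·ln z₂)/(1 − r) = (3.4045 − 0.90861×4.5581)/0.09139 = -8.0639 → z₀ = 0.0003147 m
V₃ = V₁ · ln(z₃/z₀)/ln(z₁/z₀) = 17.1 × 13.0127/11.4685 = 19.4025 m/s

19.4 m/s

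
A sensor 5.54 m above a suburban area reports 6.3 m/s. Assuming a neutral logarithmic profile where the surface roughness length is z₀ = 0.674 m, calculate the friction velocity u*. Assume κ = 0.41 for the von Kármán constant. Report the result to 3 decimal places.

Log law: V(z) = (u*/κ) · ln(z/z₀) ⇒ u* = κ · V / ln(z/z₀)
u* = 0.41 × 6.3 / ln(5.54/0.674) = 0.41 × 6.3 / 2.1065
   = 2.5830 / 2.1065 = 1.2262 m/s

u* ≈ 1.226 m/s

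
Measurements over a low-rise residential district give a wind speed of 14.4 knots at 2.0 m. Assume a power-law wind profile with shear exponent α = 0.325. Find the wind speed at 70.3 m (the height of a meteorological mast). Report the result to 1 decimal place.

45.8 knots

Power-law profile: V₂ = V₁ · (z₂/z₁)^α
V₂ = 14.4 × (70.3/2.0)^0.325 = 14.4 × (35.1500)^0.325
    = 14.4 × 3.1800 = 45.7919 knots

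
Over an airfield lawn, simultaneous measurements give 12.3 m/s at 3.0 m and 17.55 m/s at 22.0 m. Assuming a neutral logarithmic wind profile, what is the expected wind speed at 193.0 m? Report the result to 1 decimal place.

23.3 m/s

Log law: V ∝ ln(z/z₀). From the pair, with r = V₁/V₂ = 0.70085,
ln z₀ = (ln z₁ − r·ln z₂)/(1 − r) = (1.0986 − 0.70085×3.0910)/0.29915 = -3.5694 → z₀ = 0.02817 m
V₃ = V₁ · ln(z₃/z₀)/ln(z₁/z₀) = 12.3 × 8.8321/4.6680 = 23.2722 m/s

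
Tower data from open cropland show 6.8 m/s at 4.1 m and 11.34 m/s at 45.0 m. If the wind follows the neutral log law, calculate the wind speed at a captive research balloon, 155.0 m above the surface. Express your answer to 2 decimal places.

13.68 m/s

Log law: V ∝ ln(z/z₀). From the pair, with r = V₁/V₂ = 0.59965,
ln z₀ = (ln z₁ − r·ln z₂)/(1 − r) = (1.4110 − 0.59965×3.8067)/0.40035 = -2.1772 → z₀ = 0.1134 m
V₃ = V₁ · ln(z₃/z₀)/ln(z₁/z₀) = 6.8 × 7.2207/3.5882 = 13.6838 m/s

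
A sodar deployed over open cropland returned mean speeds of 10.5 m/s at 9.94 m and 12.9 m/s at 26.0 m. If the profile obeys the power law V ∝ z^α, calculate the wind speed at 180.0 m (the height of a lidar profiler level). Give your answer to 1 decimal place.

19.5 m/s

First find α: α = ln(V₂/V₁)/ln(z₂/z₁) = ln(12.9/10.5)/ln(26.0/9.94) = 0.20585/0.96153 = 0.2141
Extrapolate from 26.0 m to 180.0 m: V₃ = 12.9 × (180.0/26.0)^0.2141 = 12.9 × 1.5132 = 19.5204 m/s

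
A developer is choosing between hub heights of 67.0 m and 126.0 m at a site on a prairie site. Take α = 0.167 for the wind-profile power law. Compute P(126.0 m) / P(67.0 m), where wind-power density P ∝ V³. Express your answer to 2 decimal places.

1.37

Speed ratio: V_B/V_A = (z_B/z_A)^α = (126.0/67.0)^0.167 = (1.8806)^0.167 = 1.11124
Power-density ratio: P_B/P_A = (V_B/V_A)³ = (1.11124)³ = 1.37222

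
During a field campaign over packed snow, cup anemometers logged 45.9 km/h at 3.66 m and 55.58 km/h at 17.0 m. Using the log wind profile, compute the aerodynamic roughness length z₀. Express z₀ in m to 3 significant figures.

Log law: V(z) ∝ ln(z/z₀). With r = V₁/V₂ = 45.9/55.58 = 0.82584,
r · ln(z₂/z₀) = ln(z₁/z₀) ⇒ ln z₀ = (ln z₁ − r·ln z₂)/(1 − r)
ln z₀ = (1.29746 − 0.82584×2.83321) / 0.17416 = -5.9847
z₀ = exp(-5.9847) = 0.002517 m

z₀ ≈ 0.00252 m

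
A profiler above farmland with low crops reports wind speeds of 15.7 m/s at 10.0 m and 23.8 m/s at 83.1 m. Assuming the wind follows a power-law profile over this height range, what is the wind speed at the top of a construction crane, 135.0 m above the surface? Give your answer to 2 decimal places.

First find α: α = ln(V₂/V₁)/ln(z₂/z₁) = ln(23.8/15.7)/ln(83.1/10.0) = 0.41602/2.11746 = 0.1965
Extrapolate from 83.1 m to 135.0 m: V₃ = 23.8 × (135.0/83.1)^0.1965 = 23.8 × 1.1000 = 26.1806 m/s

26.18 m/s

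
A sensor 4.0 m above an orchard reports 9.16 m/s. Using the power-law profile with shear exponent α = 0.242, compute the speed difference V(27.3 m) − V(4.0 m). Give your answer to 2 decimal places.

Power law: V₂ = V₁ · (z₂/z₁)^α = 9.16 × (6.8250)^0.242 = 14.5797 m/s
ΔV = 14.5797 − 9.16 = 5.4197 m/s

5.42 m/s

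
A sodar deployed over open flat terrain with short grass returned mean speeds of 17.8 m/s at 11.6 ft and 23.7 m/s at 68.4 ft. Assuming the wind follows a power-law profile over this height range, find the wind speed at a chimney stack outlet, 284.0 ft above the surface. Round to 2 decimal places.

First find α: α = ln(V₂/V₁)/ln(z₂/z₁) = ln(23.7/17.8)/ln(68.4/11.6) = 0.28628/1.77437 = 0.1613
Extrapolate from 68.4 ft to 284.0 ft: V₃ = 23.7 × (284.0/68.4)^0.1613 = 23.7 × 1.2582 = 29.8194 m/s

29.82 m/s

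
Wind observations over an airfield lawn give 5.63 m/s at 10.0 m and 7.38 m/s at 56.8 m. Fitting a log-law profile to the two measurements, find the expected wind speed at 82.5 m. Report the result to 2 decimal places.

7.76 m/s

Log law: V ∝ ln(z/z₀). From the pair, with r = V₁/V₂ = 0.76287,
ln z₀ = (ln z₁ − r·ln z₂)/(1 − r) = (2.3026 − 0.76287×4.0395)/0.23713 = -3.2854 → z₀ = 0.03742 m
V₃ = V₁ · ln(z₃/z₀)/ln(z₁/z₀) = 5.63 × 7.6982/5.5880 = 7.7561 m/s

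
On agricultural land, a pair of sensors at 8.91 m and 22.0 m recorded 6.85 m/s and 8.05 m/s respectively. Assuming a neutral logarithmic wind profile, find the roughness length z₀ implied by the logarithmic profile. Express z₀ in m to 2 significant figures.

z₀ ≈ 0.051 m

Log law: V(z) ∝ ln(z/z₀). With r = V₁/V₂ = 6.85/8.05 = 0.85093,
r · ln(z₂/z₀) = ln(z₁/z₀) ⇒ ln z₀ = (ln z₁ − r·ln z₂)/(1 − r)
ln z₀ = (2.18717 − 0.85093×3.09104) / 0.14907 = -2.9724
z₀ = exp(-2.9724) = 0.05118 m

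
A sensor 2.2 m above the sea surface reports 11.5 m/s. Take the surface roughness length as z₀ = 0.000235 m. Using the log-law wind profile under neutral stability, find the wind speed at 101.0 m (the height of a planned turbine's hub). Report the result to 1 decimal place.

Log law: V(z) ∝ ln(z/z₀), so V₂/V₁ = ln(z₂/z₀) / ln(z₁/z₀).
ln(101.0/0.000235) = 12.9710, ln(2.2/0.000235) = 9.1444
V₂ = 11.5 × 12.9710/9.1444 = 11.5 × 1.4185 = 16.3124 m/s

16.3 m/s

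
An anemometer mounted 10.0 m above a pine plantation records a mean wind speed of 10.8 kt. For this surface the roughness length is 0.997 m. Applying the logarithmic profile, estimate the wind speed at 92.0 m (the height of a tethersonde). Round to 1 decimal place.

Log law: V(z) ∝ ln(z/z₀), so V₂/V₁ = ln(z₂/z₀) / ln(z₁/z₀).
ln(92.0/0.997) = 4.5248, ln(10.0/0.997) = 2.3056
V₂ = 10.8 × 4.5248/2.3056 = 10.8 × 1.9625 = 21.1953 kt

21.2 kt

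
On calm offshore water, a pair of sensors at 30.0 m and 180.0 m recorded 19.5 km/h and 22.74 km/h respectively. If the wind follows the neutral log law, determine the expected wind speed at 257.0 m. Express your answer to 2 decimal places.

Log law: V ∝ ln(z/z₀). From the pair, with r = V₁/V₂ = 0.85752,
ln z₀ = (ln z₁ − r·ln z₂)/(1 − r) = (3.4012 − 0.85752×5.1930)/0.14248 = -7.3825 → z₀ = 0.0006220 m
V₃ = V₁ · ln(z₃/z₀)/ln(z₁/z₀) = 19.5 × 12.9316/10.7837 = 23.3840 km/h

23.38 km/h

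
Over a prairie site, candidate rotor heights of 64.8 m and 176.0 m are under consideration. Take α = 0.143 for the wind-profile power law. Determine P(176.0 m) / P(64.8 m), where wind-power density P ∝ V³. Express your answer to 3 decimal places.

1.535

Speed ratio: V_B/V_A = (z_B/z_A)^α = (176.0/64.8)^0.143 = (2.7160)^0.143 = 1.15359
Power-density ratio: P_B/P_A = (V_B/V_A)³ = (1.15359)³ = 1.53518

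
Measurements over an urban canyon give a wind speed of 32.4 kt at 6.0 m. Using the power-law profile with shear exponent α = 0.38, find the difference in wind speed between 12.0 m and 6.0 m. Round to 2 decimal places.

Power law: V₂ = V₁ · (z₂/z₁)^α = 32.4 × (2.0000)^0.38 = 42.1635 kt
ΔV = 42.1635 − 32.4 = 9.7635 kt

9.76 kt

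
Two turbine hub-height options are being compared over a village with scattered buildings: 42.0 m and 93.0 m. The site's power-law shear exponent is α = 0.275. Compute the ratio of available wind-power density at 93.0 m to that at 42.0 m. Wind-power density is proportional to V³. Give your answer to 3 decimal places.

Speed ratio: V_B/V_A = (z_B/z_A)^α = (93.0/42.0)^0.275 = (2.2143)^0.275 = 1.24434
Power-density ratio: P_B/P_A = (V_B/V_A)³ = (1.24434)³ = 1.92672

1.927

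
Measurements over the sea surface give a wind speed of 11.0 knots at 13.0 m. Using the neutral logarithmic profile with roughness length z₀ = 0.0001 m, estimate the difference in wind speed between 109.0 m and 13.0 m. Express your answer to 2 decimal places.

1.99 knots

Log law: V₂ = V₁ · ln(z₂/z₀)/ln(z₁/z₀) = 11.0 × 13.9017/11.7753 = 12.9864 knots
ΔV = 12.9864 − 11.0 = 1.9864 knots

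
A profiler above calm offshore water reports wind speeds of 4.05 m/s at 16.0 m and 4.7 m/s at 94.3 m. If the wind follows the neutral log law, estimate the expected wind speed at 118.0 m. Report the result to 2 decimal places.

4.78 m/s

Log law: V ∝ ln(z/z₀). From the pair, with r = V₁/V₂ = 0.86170,
ln z₀ = (ln z₁ − r·ln z₂)/(1 − r) = (2.7726 − 0.86170×4.5465)/0.13830 = -8.2801 → z₀ = 0.0002535 m
V₃ = V₁ · ln(z₃/z₀)/ln(z₁/z₀) = 4.05 × 13.0508/11.0527 = 4.7822 m/s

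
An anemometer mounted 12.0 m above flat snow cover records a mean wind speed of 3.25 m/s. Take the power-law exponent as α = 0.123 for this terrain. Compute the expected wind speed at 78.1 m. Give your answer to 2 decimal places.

Power-law profile: V₂ = V₁ · (z₂/z₁)^α
V₂ = 3.25 × (78.1/12.0)^0.123 = 3.25 × (6.5083)^0.123
    = 3.25 × 1.2591 = 4.0920 m/s

4.09 m/s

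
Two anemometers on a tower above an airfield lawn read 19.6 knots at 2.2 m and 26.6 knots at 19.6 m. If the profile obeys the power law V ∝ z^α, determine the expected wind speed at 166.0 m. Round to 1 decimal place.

First find α: α = ln(V₂/V₁)/ln(z₂/z₁) = ln(26.6/19.6)/ln(19.6/2.2) = 0.30538/2.18707 = 0.1396
Extrapolate from 19.6 m to 166.0 m: V₃ = 26.6 × (166.0/19.6)^0.1396 = 26.6 × 1.3476 = 35.8458 knots

35.8 knots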